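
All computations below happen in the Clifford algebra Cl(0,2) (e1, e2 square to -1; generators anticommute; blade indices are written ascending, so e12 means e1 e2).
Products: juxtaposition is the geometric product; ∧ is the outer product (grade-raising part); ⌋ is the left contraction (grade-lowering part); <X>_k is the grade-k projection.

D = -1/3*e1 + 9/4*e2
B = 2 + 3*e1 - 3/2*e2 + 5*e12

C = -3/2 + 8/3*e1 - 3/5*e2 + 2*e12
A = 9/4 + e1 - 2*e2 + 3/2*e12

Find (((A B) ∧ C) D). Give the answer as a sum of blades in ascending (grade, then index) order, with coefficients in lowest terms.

step 1: -9 + e1 - 63/8*e2 + 75/4*e12
step 2: 27/2 - 51/2*e1 + 1377/80*e2 - 1029/40*e12
step 3: -15113/320 + 8541/160*e1 + 779/20*e2 - 4131/80*e12
Answer: -15113/320 + 8541/160*e1 + 779/20*e2 - 4131/80*e12


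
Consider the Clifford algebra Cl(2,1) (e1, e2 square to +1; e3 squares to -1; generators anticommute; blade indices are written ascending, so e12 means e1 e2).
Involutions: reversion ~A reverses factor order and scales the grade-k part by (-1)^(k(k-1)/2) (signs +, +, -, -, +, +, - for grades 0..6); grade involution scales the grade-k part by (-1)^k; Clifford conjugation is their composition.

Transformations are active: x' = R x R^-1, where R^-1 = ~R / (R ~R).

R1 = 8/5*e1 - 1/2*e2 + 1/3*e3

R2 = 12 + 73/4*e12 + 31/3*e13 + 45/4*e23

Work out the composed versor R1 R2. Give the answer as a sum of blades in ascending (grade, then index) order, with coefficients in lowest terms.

Distribute over the terms of R1 (each basis-blade product reordered to ascending indices, repeated generators contracted through their squares):
(8/5*e1) R2 = 96/5*e1 + 146/5*e2 + 248/15*e3 + 18*e123
(-1/2*e2) R2 = 73/8*e1 - 6*e2 - 45/8*e3 + 31/6*e123
(1/3*e3) R2 = 31/9*e1 + 15/4*e2 + 4*e3 + 73/12*e123
Summing the partial products and collecting blades:
Answer: 11437/360*e1 + 539/20*e2 + 1789/120*e3 + 117/4*e123


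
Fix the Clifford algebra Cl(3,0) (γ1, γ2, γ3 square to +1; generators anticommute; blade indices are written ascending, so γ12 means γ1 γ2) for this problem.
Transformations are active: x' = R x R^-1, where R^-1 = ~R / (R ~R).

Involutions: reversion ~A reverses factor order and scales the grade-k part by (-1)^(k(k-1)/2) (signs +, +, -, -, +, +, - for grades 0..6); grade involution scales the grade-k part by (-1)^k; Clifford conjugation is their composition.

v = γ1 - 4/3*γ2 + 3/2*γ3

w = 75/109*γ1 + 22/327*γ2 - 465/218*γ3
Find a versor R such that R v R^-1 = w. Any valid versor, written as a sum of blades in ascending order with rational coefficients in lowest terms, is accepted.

Why this works: both vectors square to 181/36, so q(v) = q(w) and R = v + w = 184/109*γ1 - 138/109*γ2 - 69/109*γ3 carries v to w — its own direction survives, the complement (v - w)/2 flips.
Answer: 184/109*γ1 - 138/109*γ2 - 69/109*γ3


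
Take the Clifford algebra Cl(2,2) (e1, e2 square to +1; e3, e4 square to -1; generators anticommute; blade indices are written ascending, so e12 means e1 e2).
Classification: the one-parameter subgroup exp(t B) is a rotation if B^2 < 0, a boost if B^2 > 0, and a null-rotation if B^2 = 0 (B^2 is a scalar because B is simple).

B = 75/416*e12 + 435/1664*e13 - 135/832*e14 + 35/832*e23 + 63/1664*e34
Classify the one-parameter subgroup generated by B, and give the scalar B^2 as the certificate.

B^2 term by term: the squares give (75/416)^2*(e12)^2 + (435/1664)^2*(e13)^2 + (-135/832)^2*(e14)^2 + (35/832)^2*(e23)^2 + (63/1664)^2*(e34)^2 = 5625/173056*(-1) + 189225/2768896*(+1) + 18225/692224*(+1) + 1225/692224*(+1) + 3969/2768896*(-1) = 1/16 (each basis 2-blade squares to minus the product of its generators' squares); cross terms between blades sharing an index anticommute and cancel; the commuting (index-disjoint) pairs give grade-4 terms 2*c*c'*(blade product), which cancel blade by blade — e1234: 4725/346112 - 4725/346112 = 0 — confirming B is simple. So B^2 = 1/16.
Answer: boost, certificate B^2 = 1/16. The class reads off the invariant scalar 1/16 directly.


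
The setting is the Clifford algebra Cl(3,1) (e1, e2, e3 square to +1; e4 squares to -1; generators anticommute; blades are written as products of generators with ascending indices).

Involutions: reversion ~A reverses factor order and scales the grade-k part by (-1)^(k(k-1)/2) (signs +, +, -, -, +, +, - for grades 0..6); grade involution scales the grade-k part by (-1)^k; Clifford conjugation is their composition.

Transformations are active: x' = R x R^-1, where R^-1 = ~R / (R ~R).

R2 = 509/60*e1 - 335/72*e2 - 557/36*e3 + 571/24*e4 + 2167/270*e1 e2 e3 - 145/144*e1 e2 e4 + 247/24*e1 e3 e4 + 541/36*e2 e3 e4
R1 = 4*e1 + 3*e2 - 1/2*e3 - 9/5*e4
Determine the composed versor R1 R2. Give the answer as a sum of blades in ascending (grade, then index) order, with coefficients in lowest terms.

Distribute over the terms of R1 (each basis-blade product reordered to ascending indices, repeated generators contracted through their squares):
(4*e1) R2 = 509/15 - 335/18*e1 e2 - 557/9*e1 e3 + 571/6*e1 e4 + 4334/135*e2 e3 - 145/36*e2 e4 + 247/6*e3 e4 + 541/9*e1 e2 e3 e4
(3*e2) R2 = -335/24 - 509/20*e1 e2 - 2167/90*e1 e3 + 145/48*e1 e4 - 557/12*e2 e3 + 571/8*e2 e4 + 541/12*e3 e4 - 247/8*e1 e2 e3 e4
(-1/2*e3) R2 = 557/72 - 2167/540*e1 e2 + 509/120*e1 e3 + 247/48*e1 e4 - 335/144*e2 e3 + 541/72*e2 e4 - 571/48*e3 e4 + 145/288*e1 e2 e3 e4
(-9/5*e4) R2 = 1713/40 - 29/16*e1 e2 + 741/40*e1 e3 + 1527/100*e1 e4 + 541/20*e2 e3 - 67/8*e2 e4 - 557/20*e3 e4 + 2167/150*e1 e2 e3 e4
Summing the partial products and collecting blades:
Answer: 25393/360 - 21551/432*e1 e2 - 316/5*e1 e3 + 35581/300*e1 e4 + 22487/2160*e2 e3 + 4787/72*e2 e4 + 11161/240*e3 e4 + 35349/800*e1 e2 e3 e4


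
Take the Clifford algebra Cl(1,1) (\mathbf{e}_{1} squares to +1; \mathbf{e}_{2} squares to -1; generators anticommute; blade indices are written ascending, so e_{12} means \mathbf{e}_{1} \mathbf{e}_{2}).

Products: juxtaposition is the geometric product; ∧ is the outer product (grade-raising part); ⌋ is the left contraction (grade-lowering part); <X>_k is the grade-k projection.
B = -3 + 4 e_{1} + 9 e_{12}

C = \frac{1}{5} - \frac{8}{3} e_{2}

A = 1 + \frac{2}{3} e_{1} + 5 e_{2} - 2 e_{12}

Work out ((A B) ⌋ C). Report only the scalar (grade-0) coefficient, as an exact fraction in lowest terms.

step 1: -\frac{55}{3} + 47 e_{1} - e_{2} - 5 e_{12}
step 2: -\frac{19}{3} + \frac{440}{9} e_{2}
Answer: -\frac{19}{3}


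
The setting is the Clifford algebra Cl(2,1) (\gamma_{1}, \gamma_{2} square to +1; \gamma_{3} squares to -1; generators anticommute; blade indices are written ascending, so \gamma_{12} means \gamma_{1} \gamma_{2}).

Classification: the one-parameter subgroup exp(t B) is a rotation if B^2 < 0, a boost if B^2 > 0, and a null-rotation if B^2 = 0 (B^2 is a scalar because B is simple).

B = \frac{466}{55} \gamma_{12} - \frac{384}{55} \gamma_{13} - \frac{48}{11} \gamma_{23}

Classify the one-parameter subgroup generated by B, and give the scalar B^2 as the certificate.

B^2 term by term: the squares give (\frac{466}{55})^2*(\gamma_{12})^2 + (-\frac{384}{55})^2*(\gamma_{13})^2 + (-\frac{48}{11})^2*(\gamma_{23})^2 = \frac{217156}{3025}*(-1) + \frac{147456}{3025}*(+1) + \frac{2304}{121}*(+1) = -4 (each basis 2-blade squares to minus the product of its generators' squares); cross terms between blades sharing an index anticommute and cancel. So B^2 = -4.
Answer: rotation, certificate B^2 = -4. One invariant decides it: the square -4 survives every conjugation, and its sign is exactly the classification.


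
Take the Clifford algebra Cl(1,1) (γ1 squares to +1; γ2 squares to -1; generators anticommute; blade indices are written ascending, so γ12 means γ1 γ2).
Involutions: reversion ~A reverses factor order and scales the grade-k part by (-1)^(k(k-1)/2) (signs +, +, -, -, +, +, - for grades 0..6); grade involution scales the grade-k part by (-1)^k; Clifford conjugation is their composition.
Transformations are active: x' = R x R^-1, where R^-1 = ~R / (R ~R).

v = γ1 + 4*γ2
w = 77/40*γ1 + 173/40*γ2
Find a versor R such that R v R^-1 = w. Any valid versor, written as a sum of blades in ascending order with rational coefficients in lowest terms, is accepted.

Sketch: the shared square -15 makes R = v + w = 117/40*γ1 + 333/40*γ2 the natural versor; its sandwich fixes that direction, negates (v - w)/2, and sends v to w.
Answer: 117/40*γ1 + 333/40*γ2


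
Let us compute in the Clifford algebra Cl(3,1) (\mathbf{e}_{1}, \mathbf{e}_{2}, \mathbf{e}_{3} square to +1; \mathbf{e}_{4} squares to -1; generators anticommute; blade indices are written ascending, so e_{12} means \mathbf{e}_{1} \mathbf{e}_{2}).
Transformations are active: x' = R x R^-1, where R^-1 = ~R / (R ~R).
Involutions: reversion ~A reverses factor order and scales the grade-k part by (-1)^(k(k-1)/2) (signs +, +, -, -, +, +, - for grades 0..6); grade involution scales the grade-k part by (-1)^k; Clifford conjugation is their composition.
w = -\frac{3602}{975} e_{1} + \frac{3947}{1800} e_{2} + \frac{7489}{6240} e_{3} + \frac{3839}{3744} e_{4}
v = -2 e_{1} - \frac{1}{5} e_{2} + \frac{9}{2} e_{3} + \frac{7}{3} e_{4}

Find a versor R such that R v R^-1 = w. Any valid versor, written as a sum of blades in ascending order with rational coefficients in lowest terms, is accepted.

Here q(v) = q(w) = \frac{16961}{900}; the classical choice R = v + w = -\frac{5552}{975} e_{1} + \frac{3587}{1800} e_{2} + \frac{35569}{6240} e_{3} + \frac{12575}{3744} e_{4} then realises v -> w under the sandwich.
Answer: -\frac{5552}{975} e_{1} + \frac{3587}{1800} e_{2} + \frac{35569}{6240} e_{3} + \frac{12575}{3744} e_{4}


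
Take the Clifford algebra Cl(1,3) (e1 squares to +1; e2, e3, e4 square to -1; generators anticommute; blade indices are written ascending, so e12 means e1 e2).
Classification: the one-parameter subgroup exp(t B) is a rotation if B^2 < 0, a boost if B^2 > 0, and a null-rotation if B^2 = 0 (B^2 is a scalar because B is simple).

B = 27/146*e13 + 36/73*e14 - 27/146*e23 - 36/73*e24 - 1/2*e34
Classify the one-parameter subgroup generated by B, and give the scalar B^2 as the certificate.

B^2 term by term: the squares give (27/146)^2*(e13)^2 + (36/73)^2*(e14)^2 + (-27/146)^2*(e23)^2 + (-36/73)^2*(e24)^2 + (-1/2)^2*(e34)^2 = 729/21316*(+1) + 1296/5329*(+1) + 729/21316*(-1) + 1296/5329*(-1) + 1/4*(-1) = -1/4 (each basis 2-blade squares to minus the product of its generators' squares); cross terms between blades sharing an index anticommute and cancel; the commuting (index-disjoint) pairs give grade-4 terms 2*c*c'*(blade product), which cancel blade by blade — e1234: 972/5329 - 972/5329 = 0 — confirming B is simple. So B^2 = -1/4.
Answer: rotation, certificate B^2 = -1/4. Certificate logic: -1/4 is a conjugation-invariant scalar, so its sign fixes rotation versus boost versus null-rotation outright.


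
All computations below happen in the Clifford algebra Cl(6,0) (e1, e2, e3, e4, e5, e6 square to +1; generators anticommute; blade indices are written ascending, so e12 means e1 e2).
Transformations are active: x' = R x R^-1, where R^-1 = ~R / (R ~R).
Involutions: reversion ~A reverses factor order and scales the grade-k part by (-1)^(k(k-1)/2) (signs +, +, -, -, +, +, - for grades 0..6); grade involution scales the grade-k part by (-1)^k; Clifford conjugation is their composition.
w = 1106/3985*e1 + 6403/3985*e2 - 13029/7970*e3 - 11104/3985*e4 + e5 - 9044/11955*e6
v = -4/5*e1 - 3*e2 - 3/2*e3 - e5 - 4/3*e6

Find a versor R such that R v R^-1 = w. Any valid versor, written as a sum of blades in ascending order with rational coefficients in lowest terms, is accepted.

A norm check does it: q(v) = q(w) = 13201/900, hence R = v + w = -2082/3985*e1 - 5552/3985*e2 - 12492/3985*e3 - 11104/3985*e4 - 8328/3985*e6 realises the map — parallel part kept, (v - w)/2 negated, v carried to w.
Answer: -2082/3985*e1 - 5552/3985*e2 - 12492/3985*e3 - 11104/3985*e4 - 8328/3985*e6


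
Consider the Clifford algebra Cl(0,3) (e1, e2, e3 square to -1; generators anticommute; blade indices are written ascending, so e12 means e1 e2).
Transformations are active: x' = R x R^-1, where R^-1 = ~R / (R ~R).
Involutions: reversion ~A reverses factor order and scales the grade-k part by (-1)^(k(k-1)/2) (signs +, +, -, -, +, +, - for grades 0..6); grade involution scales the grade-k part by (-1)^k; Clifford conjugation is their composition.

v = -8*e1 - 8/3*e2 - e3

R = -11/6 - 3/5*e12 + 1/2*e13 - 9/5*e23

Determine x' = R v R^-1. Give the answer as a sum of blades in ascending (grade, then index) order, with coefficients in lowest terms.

~R = -11/6 + 3/5*e12 - 1/2*e13 + 9/5*e23, and R ~R = 649/90, so R^-1 = ~R / (649/90).
R v = 407/30*e1 + 71/9*e2 + 79/30*e3 + 49/3*e123
Answer: -4577/649*e1 - 7028/1947*e2 - 1984/649*e3


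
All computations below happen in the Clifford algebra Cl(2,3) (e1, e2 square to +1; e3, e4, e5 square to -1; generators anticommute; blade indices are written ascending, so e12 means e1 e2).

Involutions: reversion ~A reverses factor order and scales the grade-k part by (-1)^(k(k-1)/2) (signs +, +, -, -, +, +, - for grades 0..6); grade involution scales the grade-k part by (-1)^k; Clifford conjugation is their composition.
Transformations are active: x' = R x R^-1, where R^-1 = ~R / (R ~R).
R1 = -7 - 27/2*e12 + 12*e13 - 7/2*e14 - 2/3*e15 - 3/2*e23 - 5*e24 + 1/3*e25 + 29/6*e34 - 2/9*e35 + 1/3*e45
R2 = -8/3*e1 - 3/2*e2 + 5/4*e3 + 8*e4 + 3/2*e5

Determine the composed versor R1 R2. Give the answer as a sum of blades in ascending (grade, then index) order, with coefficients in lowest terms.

Distribute over the terms of R2 (each basis-blade product reordered to ascending indices, repeated generators contracted through their squares):
R1 (-8/3*e1) = 56/3*e1 - 36*e2 + 32*e3 - 28/3*e4 - 16/9*e5 + 4*e123 + 40/3*e124 - 8/9*e125 - 116/9*e134 + 16/27*e135 - 8/9*e145
R1 (-3/2*e2) = 81/4*e1 + 21/2*e2 - 9/4*e3 - 15/2*e4 + 1/2*e5 + 18*e123 - 21/4*e124 - e125 - 29/4*e234 + 1/3*e235 - 1/2*e245
R1 (5/4*e3) = -15*e1 + 15/8*e2 - 35/4*e3 + 145/24*e4 - 5/18*e5 - 135/8*e123 + 35/8*e134 + 5/6*e135 + 25/4*e234 - 5/12*e235 + 5/12*e345
R1 (8*e4) = 28*e1 + 40*e2 - 116/3*e3 - 56*e4 + 8/3*e5 - 108*e124 + 96*e134 + 16/3*e145 - 12*e234 - 8/3*e245 + 16/9*e345
R1 (3/2*e5) = e1 - 1/2*e2 + 1/3*e3 - 1/2*e4 - 21/2*e5 - 81/4*e125 + 18*e135 - 21/4*e145 - 9/4*e235 - 15/2*e245 + 29/4*e345
Summing the partial products and collecting blades:
Answer: 635/12*e1 + 127/8*e2 - 52/3*e3 - 1615/24*e4 - 169/18*e5 + 41/8*e123 - 1199/12*e124 - 797/36*e125 + 6299/72*e134 + 1049/54*e135 - 29/36*e145 - 13*e234 - 7/3*e235 - 32/3*e245 + 85/9*e345


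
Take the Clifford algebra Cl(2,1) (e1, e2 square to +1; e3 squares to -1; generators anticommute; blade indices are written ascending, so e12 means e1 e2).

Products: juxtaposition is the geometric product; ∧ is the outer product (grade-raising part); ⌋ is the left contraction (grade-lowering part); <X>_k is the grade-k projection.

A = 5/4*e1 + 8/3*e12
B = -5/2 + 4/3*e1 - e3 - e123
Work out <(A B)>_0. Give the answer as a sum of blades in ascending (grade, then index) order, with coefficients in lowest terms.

step 1: 5/3 - 25/8*e1 - 32/9*e2 + 8/3*e3 - 20/3*e12 - 5/4*e13 - 5/4*e23 - 8/3*e123
step 2: 5/3
Answer: 5/3


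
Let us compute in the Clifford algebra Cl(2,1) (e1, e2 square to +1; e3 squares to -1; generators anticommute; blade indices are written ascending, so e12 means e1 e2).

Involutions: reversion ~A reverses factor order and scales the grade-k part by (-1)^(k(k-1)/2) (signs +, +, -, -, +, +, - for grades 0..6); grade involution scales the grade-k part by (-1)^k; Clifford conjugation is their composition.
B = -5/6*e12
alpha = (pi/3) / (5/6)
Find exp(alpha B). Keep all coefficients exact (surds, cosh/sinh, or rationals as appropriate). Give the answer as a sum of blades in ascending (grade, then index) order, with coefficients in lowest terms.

B^2 = (-5/6)^2*(e12)^2 = 25/36*(-1) = -25/36 (a basis 2-blade squares to minus the product of its generators' squares).
B^2 = -25/36 — since the square is negative, the closed form is circular: l = 5/6, alpha*l = pi/3, so exp(alpha B) = cos(pi/3) + (sin(pi/3)/(5/6))*B = 1/2 + (3*sqrt(3)/5)*B.
Answer: 1/2 - sqrt(3)/2*e12


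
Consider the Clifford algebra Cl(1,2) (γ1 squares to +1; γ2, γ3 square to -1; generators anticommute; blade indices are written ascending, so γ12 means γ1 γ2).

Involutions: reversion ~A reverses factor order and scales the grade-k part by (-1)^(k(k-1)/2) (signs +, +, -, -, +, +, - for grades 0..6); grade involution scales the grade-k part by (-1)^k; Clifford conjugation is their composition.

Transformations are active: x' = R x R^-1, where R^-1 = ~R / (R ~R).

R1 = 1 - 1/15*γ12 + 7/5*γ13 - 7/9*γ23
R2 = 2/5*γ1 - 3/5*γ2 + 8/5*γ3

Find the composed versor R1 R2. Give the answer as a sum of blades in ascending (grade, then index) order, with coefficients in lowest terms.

Distribute over the terms of R2 (each basis-blade product reordered to ascending indices, repeated generators contracted through their squares):
R1 (2/5*γ1) = 2/5*γ1 + 2/75*γ2 - 14/25*γ3 - 14/45*γ123
R1 (-3/5*γ2) = -1/25*γ1 - 3/5*γ2 + 7/15*γ3 + 21/25*γ123
R1 (8/5*γ3) = -56/25*γ1 + 56/45*γ2 + 8/5*γ3 - 8/75*γ123
Summing the partial products and collecting blades:
Answer: -47/25*γ1 + 151/225*γ2 + 113/75*γ3 + 19/45*γ123


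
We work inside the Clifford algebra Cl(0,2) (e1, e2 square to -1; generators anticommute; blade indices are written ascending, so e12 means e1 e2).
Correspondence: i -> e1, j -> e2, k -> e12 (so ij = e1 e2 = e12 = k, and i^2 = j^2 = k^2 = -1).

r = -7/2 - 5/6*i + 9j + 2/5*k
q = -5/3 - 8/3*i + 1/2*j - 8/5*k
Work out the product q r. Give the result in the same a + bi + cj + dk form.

In blades: q = -5/3 - 8/3*e1 + 1/2*e2 - 8/5*e12, r = -7/2 - 5/6*e1 + 9*e2 + 2/5*e12.
Distribute q over r term by term (generator squares from the signature, products reordered to ascending indices): (-5/3)*r = 35/6 + 25/18*e1 - 15*e2 - 2/3*e12; (-8/3*e1)*r = -20/9 + 28/3*e1 + 16/15*e2 - 24*e12; (1/2*e2)*r = -9/2 + 1/5*e1 - 7/4*e2 + 5/12*e12; (-8/5*e12)*r = 16/25 + 72/5*e1 + 4/3*e2 + 28/5*e12.
Sum: -56/225 + 2279/90*e1 - 287/20*e2 - 373/20*e12; translating back through the correspondence:
Answer: -56/225 + 2279/90*i - 287/20*j - 373/20*k


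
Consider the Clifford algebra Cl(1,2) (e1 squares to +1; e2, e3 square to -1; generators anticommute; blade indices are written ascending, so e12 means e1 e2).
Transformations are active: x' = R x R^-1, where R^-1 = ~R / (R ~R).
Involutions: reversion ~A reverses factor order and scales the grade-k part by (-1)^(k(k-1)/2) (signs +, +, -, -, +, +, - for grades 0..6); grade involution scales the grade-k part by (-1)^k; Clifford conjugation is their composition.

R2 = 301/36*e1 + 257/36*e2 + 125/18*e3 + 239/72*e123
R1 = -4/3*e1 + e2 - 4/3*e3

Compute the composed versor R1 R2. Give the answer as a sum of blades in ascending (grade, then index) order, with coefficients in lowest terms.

Distribute over the terms of R1 (each basis-blade product reordered to ascending indices, repeated generators contracted through their squares):
(-4/3*e1) R2 = -301/27 - 257/27*e12 - 250/27*e13 - 239/54*e23
(e2) R2 = -257/36 - 301/36*e12 + 239/72*e13 + 125/18*e23
(-4/3*e3) R2 = 250/27 + 239/54*e12 + 301/27*e13 + 257/27*e23
Summing the partial products and collecting blades:
Answer: -325/36 - 1453/108*e12 + 125/24*e13 + 325/27*e23


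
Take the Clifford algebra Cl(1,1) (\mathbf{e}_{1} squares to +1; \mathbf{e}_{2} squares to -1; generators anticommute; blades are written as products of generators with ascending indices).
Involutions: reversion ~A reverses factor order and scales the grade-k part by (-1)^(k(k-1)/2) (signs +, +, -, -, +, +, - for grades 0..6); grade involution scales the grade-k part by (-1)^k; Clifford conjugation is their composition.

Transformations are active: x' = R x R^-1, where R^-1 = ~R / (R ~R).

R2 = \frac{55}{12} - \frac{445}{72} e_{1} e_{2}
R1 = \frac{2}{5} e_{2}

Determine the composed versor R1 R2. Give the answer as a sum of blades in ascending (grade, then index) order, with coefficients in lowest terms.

Distribute over the terms of R1 (each basis-blade product reordered to ascending indices, repeated generators contracted through their squares):
(\frac{2}{5} e_{2}) R2 = -\frac{89}{36} e_{1} + \frac{11}{6} e_{2}
Answer: -\frac{89}{36} e_{1} + \frac{11}{6} e_{2}


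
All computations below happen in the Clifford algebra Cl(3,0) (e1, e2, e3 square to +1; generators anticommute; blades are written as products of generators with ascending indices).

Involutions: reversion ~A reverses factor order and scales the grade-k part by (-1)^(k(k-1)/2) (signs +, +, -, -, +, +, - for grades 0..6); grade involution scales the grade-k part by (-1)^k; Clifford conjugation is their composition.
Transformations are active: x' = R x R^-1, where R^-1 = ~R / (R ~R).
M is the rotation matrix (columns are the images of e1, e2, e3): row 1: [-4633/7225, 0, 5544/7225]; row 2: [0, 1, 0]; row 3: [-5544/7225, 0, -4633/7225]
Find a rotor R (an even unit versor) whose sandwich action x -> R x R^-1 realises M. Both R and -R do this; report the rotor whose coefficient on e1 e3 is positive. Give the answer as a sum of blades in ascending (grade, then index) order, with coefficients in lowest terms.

Method: write R = a + b12*e1 e2 + b13*e1 e3 + b23*e2 e3 with a^2 + b12^2 + b13^2 + b23^2 = 1 (so R^-1 = ~R). Expanding the columns R e_j ~R gives tr M = 4a^2 - 1 and, from the antisymmetric part, M21 - M12 = -4a*b12, M13 - M31 = 4a*b13, M32 - M23 = -4a*b23.
Here tr M = -2041/7225, so a^2 = (1 + tr M)/4 = 1296/7225 and a = ±36/85. Taking a = 36/85: M21 - M12 = 0, M13 - M31 = 11088/7225, M32 - M23 = 0, giving b12 = 0, b13 = 77/85, b23 = 0, i.e. R = 36/85 + 77/85*e1 e3.
Its e1 e3 coefficient is already positive.
Answer: 36/85 + 77/85*e1 e3. Uniqueness: Spin(3) -> SO(3) maps R and -R to the same rotation of trace -2041/7225; fixing the sign of the e1 e3 coefficient removes the ambiguity.


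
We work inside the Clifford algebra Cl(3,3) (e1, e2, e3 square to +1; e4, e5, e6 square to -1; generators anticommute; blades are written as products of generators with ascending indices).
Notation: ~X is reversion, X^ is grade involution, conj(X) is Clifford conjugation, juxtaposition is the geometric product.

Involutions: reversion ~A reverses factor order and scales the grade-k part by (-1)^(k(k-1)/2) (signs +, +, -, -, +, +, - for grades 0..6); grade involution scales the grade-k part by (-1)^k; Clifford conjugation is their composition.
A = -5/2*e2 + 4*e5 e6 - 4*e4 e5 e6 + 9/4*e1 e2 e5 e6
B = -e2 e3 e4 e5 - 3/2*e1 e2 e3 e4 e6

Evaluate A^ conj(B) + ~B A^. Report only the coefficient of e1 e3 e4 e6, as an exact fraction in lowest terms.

first term: 4*e2 e3 e6 + 7/8*e3 e4 e5 - 6*e1 e2 e3 e5 - 6*e1 e3 e4 e6 - 4*e2 e3 e4 e6 - 6*e1 e2 e3 e4 e5
second term: 4*e2 e3 e6 + 47/8*e3 e4 e5 - 6*e1 e2 e3 e5 + 3/2*e1 e3 e4 e6 + 4*e2 e3 e4 e6 - 6*e1 e2 e3 e4 e5
Answer: -9/2


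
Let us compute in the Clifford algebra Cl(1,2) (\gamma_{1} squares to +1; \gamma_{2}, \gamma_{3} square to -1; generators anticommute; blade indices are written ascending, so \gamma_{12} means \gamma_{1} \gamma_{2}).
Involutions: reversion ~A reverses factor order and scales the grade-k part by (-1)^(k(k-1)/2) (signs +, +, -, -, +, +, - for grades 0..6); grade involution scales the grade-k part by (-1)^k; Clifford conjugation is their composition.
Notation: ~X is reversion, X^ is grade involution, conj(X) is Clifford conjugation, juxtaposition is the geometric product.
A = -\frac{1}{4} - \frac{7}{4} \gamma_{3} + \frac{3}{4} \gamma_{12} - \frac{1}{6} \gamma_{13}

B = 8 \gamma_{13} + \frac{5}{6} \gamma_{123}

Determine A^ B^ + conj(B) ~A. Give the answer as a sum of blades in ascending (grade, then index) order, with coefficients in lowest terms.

first term: -\frac{4}{3} + 14 \gamma_{1} - \frac{5}{36} \gamma_{2} - \frac{5}{8} \gamma_{3} + \frac{35}{24} \gamma_{12} - 2 \gamma_{13} - 6 \gamma_{23} + \frac{5}{24} \gamma_{123}
second term: -\frac{4}{3} - 14 \gamma_{1} - \frac{5}{36} \gamma_{2} - \frac{5}{8} \gamma_{3} + \frac{35}{24} \gamma_{12} + 2 \gamma_{13} + 6 \gamma_{23} - \frac{5}{24} \gamma_{123}
Answer: -\frac{8}{3} - \frac{5}{18} \gamma_{2} - \frac{5}{4} \gamma_{3} + \frac{35}{12} \gamma_{12}


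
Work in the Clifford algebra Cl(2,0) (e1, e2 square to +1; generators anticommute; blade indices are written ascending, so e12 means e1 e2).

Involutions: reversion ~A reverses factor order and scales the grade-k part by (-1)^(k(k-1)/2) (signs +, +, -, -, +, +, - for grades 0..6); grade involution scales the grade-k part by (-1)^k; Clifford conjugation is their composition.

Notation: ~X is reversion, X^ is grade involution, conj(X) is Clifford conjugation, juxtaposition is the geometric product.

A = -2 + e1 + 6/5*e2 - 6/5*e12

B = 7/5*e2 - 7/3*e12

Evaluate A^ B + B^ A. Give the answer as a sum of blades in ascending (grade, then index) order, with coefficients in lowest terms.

first term: -112/25 - 112/25*e1 - 7/15*e2 + 49/15*e12
second term: -112/25 - 112/25*e1 + 77/15*e2 + 91/15*e12
Answer: -224/25 - 224/25*e1 + 14/3*e2 + 28/3*e12


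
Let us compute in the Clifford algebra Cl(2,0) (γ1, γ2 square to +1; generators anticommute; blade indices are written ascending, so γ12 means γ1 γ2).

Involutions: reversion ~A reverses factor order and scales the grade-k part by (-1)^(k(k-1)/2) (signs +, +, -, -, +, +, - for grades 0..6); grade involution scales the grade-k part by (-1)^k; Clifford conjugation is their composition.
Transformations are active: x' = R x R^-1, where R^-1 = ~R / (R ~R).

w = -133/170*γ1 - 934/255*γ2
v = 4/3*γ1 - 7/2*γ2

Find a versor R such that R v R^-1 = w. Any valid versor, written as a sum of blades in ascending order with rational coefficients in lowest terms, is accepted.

Construction: equal norms (both 505/36) license R = v + w = 281/510*γ1 - 3653/510*γ2 — nothing changes along that direction, while (v - w)/2 changes sign, so v maps onto w.
Answer: 281/510*γ1 - 3653/510*γ2


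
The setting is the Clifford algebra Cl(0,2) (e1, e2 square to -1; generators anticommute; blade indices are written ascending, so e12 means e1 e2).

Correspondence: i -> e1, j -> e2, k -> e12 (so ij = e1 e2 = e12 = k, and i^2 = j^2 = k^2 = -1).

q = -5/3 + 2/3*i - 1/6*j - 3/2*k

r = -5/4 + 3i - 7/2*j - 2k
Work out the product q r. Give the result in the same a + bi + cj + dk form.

In blades: q = -5/3 + 2/3*e1 - 1/6*e2 - 3/2*e12, r = -5/4 + 3*e1 - 7/2*e2 - 2*e12.
Distribute q over r term by term (generator squares from the signature, products reordered to ascending indices): (-5/3)*r = 25/12 - 5*e1 + 35/6*e2 + 10/3*e12; (2/3*e1)*r = -2 - 5/6*e1 + 4/3*e2 - 7/3*e12; (-1/6*e2)*r = -7/12 + 1/3*e1 + 5/24*e2 + 1/2*e12; (-3/2*e12)*r = -3 - 21/4*e1 - 9/2*e2 + 15/8*e12.
Sum: -7/2 - 43/4*e1 + 23/8*e2 + 27/8*e12; translating back through the correspondence:
Answer: -7/2 - 43/4*i + 23/8*j + 27/8*k


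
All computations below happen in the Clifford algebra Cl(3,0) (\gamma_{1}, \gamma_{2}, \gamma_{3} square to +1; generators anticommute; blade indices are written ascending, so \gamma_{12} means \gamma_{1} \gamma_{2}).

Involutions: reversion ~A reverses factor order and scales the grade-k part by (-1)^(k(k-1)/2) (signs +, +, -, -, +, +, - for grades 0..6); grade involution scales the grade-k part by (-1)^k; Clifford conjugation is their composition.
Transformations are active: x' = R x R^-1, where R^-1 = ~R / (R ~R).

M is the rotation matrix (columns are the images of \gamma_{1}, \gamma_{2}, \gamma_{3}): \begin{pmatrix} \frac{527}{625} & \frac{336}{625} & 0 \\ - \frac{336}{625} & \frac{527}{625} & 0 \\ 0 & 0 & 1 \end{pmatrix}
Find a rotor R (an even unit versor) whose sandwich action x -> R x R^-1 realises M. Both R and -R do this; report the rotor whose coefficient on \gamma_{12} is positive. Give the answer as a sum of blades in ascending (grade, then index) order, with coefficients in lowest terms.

Method: write R = a + b12*\gamma_{12} + b13*\gamma_{13} + b23*\gamma_{23} with a^2 + b12^2 + b13^2 + b23^2 = 1 (so R^-1 = ~R). Expanding the columns R e_j ~R gives tr M = 4a^2 - 1 and, from the antisymmetric part, M21 - M12 = -4a*b12, M13 - M31 = 4a*b13, M32 - M23 = -4a*b23.
Here tr M = \frac{1679}{625}, so a^2 = (1 + tr M)/4 = \frac{576}{625} and a = ±\frac{24}{25}. Taking a = \frac{24}{25}: M21 - M12 = -\frac{672}{625}, M13 - M31 = 0, M32 - M23 = 0, giving b12 = \frac{7}{25}, b13 = 0, b23 = 0, i.e. R = \frac{24}{25} + \frac{7}{25} \gamma_{12}.
Its \gamma_{12} coefficient is already positive.
Answer: \frac{24}{25} + \frac{7}{25} \gamma_{12}. Sheet selection: the two-to-one cover makes ±R indistinguishable at the matrix level (trace \frac{1679}{625}), so uniqueness comes from the required sign on \gamma_{12}.


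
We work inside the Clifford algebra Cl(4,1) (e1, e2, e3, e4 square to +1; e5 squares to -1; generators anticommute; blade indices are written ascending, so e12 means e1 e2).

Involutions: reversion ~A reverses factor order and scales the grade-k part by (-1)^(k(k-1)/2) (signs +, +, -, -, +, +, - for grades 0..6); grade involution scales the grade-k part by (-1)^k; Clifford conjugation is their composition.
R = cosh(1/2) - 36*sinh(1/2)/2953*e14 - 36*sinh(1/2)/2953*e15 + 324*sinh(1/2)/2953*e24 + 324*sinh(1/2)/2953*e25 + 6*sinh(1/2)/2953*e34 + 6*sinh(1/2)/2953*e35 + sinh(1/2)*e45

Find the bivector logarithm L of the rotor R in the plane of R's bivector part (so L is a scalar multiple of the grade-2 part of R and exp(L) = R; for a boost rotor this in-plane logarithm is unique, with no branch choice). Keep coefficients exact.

The scalar part of R is cosh(1/2), giving the rapidity magnitude (cosh is even); the bivector part supplies orientation, its quotient by sinh of the rapidity is the plane, and L = rapidity * plane — unique in that plane, since flipping both signs leaves L unchanged.
Concretely: cosh(rapidity) = cosh(1/2) gives rapidity = ±1/2, and since rapidity/sinh(rapidity) is even the sign is immaterial: L = (rapidity/sinh(rapidity)) * <R>_2 = (1/(2*sinh(1/2))) * <R>_2.
Answer: -18/2953*e14 - 18/2953*e15 + 162/2953*e24 + 162/2953*e25 + 3/2953*e34 + 3/2953*e35 + 1/2*e45


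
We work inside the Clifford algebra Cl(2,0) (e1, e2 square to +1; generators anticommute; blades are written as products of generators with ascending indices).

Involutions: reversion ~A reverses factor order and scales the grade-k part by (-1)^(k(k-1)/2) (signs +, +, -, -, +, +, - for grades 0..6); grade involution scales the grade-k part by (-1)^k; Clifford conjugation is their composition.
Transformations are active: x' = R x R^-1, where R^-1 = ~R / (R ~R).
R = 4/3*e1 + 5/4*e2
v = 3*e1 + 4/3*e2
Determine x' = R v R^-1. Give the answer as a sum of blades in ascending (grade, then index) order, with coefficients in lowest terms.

~R = 4/3*e1 + 5/4*e2, and R ~R = 481/144, so R^-1 = ~R / (481/144).
R v = 17/3 - 71/36*e1 e2
Answer: 733/481*e1 + 4196/1443*e2


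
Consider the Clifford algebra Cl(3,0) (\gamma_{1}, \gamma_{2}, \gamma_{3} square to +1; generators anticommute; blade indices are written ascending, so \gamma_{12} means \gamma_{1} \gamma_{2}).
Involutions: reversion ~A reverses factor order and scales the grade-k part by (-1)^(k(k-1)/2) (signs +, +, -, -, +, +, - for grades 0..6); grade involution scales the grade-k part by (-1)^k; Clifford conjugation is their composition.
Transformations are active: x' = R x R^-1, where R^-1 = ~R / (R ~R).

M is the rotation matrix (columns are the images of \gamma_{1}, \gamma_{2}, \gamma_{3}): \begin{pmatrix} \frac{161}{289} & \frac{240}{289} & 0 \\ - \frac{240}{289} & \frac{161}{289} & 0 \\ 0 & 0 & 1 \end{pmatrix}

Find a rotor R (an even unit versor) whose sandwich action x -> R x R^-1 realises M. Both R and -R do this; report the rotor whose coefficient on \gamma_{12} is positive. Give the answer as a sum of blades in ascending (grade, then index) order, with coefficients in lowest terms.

Method: write R = a + b12*\gamma_{12} + b13*\gamma_{13} + b23*\gamma_{23} with a^2 + b12^2 + b13^2 + b23^2 = 1 (so R^-1 = ~R). Expanding the columns R e_j ~R gives tr M = 4a^2 - 1 and, from the antisymmetric part, M21 - M12 = -4a*b12, M13 - M31 = 4a*b13, M32 - M23 = -4a*b23.
Here tr M = \frac{611}{289}, so a^2 = (1 + tr M)/4 = \frac{225}{289} and a = ±\frac{15}{17}. Taking a = \frac{15}{17}: M21 - M12 = -\frac{480}{289}, M13 - M31 = 0, M32 - M23 = 0, giving b12 = \frac{8}{17}, b13 = 0, b23 = 0, i.e. R = \frac{15}{17} + \frac{8}{17} \gamma_{12}.
Its \gamma_{12} coefficient is already positive.
Answer: \frac{15}{17} + \frac{8}{17} \gamma_{12}. Note: both R and -R realise this M (trace \frac{611}{289}); the covering map identifies them, and the \gamma_{12}-coefficient sign is the tie-breaker.


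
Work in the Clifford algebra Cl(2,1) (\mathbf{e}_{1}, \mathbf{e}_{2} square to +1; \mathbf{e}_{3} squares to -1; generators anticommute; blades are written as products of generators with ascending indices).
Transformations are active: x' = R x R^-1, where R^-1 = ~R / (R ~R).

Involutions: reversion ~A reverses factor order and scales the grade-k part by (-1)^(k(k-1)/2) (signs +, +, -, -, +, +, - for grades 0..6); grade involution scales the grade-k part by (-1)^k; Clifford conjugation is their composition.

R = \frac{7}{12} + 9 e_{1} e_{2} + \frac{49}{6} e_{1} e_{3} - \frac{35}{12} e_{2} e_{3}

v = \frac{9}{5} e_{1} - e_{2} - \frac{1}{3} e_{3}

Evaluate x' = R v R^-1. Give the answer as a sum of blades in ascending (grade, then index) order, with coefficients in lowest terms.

~R = \frac{7}{12} - 9 e_{1} e_{2} - \frac{49}{6} e_{1} e_{3} + \frac{35}{12} e_{2} e_{3}, and R ~R = \frac{221}{36}, so R^-1 = ~R / (\frac{221}{36}).
R v = -\frac{941}{180} e_{1} - \frac{799}{45} e_{2} - \frac{1603}{90} e_{3} - \frac{1}{12} e_{1} e_{2} e_{3}
Answer: -\frac{9523}{3315} e_{1} - \frac{662}{255} e_{2} - \frac{3642}{1105} e_{3}


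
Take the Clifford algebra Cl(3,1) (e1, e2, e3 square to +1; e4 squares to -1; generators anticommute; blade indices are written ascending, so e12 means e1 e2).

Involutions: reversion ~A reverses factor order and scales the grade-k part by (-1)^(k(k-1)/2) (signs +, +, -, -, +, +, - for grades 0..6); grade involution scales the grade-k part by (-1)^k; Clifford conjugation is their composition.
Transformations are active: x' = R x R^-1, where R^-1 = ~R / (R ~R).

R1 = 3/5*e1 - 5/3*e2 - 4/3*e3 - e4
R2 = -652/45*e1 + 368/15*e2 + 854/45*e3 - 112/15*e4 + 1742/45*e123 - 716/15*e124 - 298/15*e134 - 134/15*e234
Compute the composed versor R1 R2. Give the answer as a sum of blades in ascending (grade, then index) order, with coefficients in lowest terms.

Distribute over the terms of R1 (each basis-blade product reordered to ascending indices, repeated generators contracted through their squares):
(3/5*e1) R2 = -652/75 + 368/25*e12 + 854/75*e13 - 112/25*e14 + 1742/75*e23 - 716/25*e24 - 298/25*e34 - 134/25*e1234
(-5/3*e2) R2 = -368/9 - 652/27*e12 + 1742/27*e13 - 716/9*e14 - 854/27*e23 + 112/9*e24 + 134/9*e34 - 298/9*e1234
(-4/3*e3) R2 = -3416/135 - 6968/135*e12 - 2608/135*e13 - 1192/45*e14 + 1472/45*e23 - 536/45*e24 + 448/45*e34 + 2864/45*e1234
(-e4) R2 = -112/15 - 716/15*e12 - 298/15*e13 - 652/45*e14 - 134/15*e23 + 368/15*e24 + 854/45*e34 + 1742/45*e1234
Summing the partial products and collecting blades:
Answer: -55588/675 - 73424/675*e12 + 918/25*e13 - 9376/75*e14 + 10378/675*e23 - 268/75*e24 + 7178/225*e34 + 14374/225*e1234


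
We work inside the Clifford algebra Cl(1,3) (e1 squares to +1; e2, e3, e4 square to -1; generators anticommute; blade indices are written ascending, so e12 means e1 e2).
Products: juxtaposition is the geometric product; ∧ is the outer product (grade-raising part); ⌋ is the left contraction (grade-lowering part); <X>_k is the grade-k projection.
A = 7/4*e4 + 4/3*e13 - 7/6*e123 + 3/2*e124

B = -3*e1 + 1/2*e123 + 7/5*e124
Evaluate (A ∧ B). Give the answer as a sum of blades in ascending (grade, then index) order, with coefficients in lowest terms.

step 1: 21/4*e14 - 7/8*e1234
Answer: 21/4*e14 - 7/8*e1234


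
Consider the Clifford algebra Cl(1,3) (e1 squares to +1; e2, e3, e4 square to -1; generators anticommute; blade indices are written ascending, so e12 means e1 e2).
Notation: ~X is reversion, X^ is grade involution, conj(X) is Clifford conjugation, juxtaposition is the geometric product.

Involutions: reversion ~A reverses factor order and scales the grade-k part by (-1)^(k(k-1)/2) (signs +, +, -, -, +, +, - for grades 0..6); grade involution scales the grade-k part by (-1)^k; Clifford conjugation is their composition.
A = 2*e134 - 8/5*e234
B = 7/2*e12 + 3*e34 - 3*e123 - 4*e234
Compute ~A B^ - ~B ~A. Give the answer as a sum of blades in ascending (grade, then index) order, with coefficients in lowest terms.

first term: 32/5 + 6*e1 - 24/5*e2 + 8*e12 + 24/5*e14 - 6*e24 + 28/5*e134 - 7*e234
second term: 32/5 - 6*e1 + 24/5*e2 - 8*e12 - 24/5*e14 + 6*e24 + 28/5*e134 - 7*e234
Answer: 12*e1 - 48/5*e2 + 16*e12 + 48/5*e14 - 12*e24


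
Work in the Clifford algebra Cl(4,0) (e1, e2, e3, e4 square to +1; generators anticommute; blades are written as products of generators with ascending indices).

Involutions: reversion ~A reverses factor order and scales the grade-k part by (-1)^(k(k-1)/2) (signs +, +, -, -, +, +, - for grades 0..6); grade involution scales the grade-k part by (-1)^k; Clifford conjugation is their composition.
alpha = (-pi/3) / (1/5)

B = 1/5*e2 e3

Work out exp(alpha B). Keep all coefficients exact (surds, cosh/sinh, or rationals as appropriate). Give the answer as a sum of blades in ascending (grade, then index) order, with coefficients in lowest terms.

B^2 = (1/5)^2*(e2 e3)^2 = 1/25*(-1) = -1/25 (a basis 2-blade squares to minus the product of its generators' squares).
B^2 = -1/25 — B^2 < 0, so the exponential closes trigonometrically: l = 1/5, alpha*l = -pi/3, so exp(alpha B) = cos(-pi/3) + (sin(-pi/3)/(1/5))*B = 1/2 + (-5*sqrt(3)/2)*B.
Answer: 1/2 - sqrt(3)/2*e2 e3


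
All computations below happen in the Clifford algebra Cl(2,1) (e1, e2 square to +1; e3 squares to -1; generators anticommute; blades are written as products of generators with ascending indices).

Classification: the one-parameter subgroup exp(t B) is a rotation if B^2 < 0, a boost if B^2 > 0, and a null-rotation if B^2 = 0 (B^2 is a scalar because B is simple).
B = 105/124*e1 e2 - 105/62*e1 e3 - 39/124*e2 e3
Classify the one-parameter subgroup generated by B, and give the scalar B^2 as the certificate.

B^2 term by term: the squares give (105/124)^2*(e1 e2)^2 + (-105/62)^2*(e1 e3)^2 + (-39/124)^2*(e2 e3)^2 = 11025/15376*(-1) + 11025/3844*(+1) + 1521/15376*(+1) = 9/4 (each basis 2-blade squares to minus the product of its generators' squares); cross terms between blades sharing an index anticommute and cancel. So B^2 = 9/4.
Answer: boost, certificate B^2 = 9/4. The invariant at work: B^2 = 9/4 is unchanged by conjugation, hence its sign classifies the subgroup whatever basis B is written in.


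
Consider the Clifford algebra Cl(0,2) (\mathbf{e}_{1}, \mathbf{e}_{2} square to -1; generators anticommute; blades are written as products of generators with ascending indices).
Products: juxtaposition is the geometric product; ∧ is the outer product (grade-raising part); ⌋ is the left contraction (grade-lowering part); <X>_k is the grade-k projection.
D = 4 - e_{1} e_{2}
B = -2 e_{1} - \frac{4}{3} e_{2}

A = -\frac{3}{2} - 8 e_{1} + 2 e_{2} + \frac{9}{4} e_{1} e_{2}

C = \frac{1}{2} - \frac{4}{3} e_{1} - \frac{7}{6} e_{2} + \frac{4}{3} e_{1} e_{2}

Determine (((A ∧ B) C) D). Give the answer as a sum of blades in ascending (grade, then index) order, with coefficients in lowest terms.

step 1: 3 e_{1} + 2 e_{2} + \frac{44}{3} e_{1} e_{2}
step 2: -\frac{119}{9} + \frac{383}{18} e_{1} - \frac{203}{9} e_{2} + \frac{13}{2} e_{1} e_{2}
step 3: -\frac{835}{18} + \frac{323}{3} e_{1} - \frac{1241}{18} e_{2} + \frac{353}{9} e_{1} e_{2}
Answer: -\frac{835}{18} + \frac{323}{3} e_{1} - \frac{1241}{18} e_{2} + \frac{353}{9} e_{1} e_{2}


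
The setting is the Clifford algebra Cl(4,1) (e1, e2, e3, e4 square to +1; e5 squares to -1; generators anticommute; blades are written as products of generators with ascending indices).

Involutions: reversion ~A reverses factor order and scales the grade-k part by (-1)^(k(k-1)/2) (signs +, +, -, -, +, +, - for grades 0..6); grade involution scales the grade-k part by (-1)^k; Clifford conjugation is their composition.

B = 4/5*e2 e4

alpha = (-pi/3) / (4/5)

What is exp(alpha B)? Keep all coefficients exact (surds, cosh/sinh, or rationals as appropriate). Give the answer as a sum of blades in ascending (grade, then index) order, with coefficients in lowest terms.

B^2 = (4/5)^2*(e2 e4)^2 = 16/25*(-1) = -16/25 (a basis 2-blade squares to minus the product of its generators' squares).
B^2 = -16/25 — circular case — the even/odd split gives cos and sin: l = 4/5, alpha*l = -pi/3, so exp(alpha B) = cos(-pi/3) + (sin(-pi/3)/(4/5))*B = 1/2 + (-5*sqrt(3)/8)*B.
Answer: 1/2 - sqrt(3)/2*e2 e4
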